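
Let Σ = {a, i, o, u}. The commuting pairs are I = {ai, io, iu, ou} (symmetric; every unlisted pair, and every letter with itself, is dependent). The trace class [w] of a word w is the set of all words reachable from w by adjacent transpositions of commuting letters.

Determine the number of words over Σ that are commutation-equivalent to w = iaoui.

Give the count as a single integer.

0(i) covers ∅
1(a) covers ∅
2(o) covers 1:a
3(u) covers 1:a
4(i) covers 0:i
floor of heap: 0:i, 1:a
completions by unplaced set U, small U first (add the entries for U minus each lowest piece of U):
  |U|=1: {2}:1  {3}:1  {4}:1
  |U|=2: {0,4}:1  {2,3}:2  {2,4}:2  {3,4}:2
  |U|=3: {0,2,4}:3  {0,3,4}:3  {1,2,3}:2  {2,3,4}:6
  start at 0(i): 8
  start at 1(a): 12
sum over floor = 20

20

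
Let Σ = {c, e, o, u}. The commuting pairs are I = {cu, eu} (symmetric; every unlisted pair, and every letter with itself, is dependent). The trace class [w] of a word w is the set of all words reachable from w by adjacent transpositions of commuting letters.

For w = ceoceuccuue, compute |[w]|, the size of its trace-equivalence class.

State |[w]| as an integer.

56

piece 0:c — minimal
piece 1:e rests on {0:c}
piece 2:o rests on {1:e}
piece 3:c rests on {2:o}
piece 4:e rests on {3:c}
piece 5:u rests on {2:o}
piece 6:c rests on {4:e}
piece 7:c rests on {6:c}
piece 8:u rests on {5:u}
piece 9:u rests on {8:u}
piece 10:e rests on {7:c}
minimal pieces: {0:c}
ways to finish when only these pieces remain (= sum over removing one remaining piece with nothing left below it):
  1 left: {9}→1  {10}→1
  2 left: {7,10}→1  {8,9}→1  {9,10}→2
  3 left: {5,8,9}→1  {6,7,10}→1  {7,9,10}→3  {8,9,10}→3
  4 left: {4,6,7,10}→1  {5,8,9,10}→4  {6,7,9,10}→4  {7,8,9,10}→6
  5 left: {3,4,6,7,10}→1  {4,6,7,9,10}→5  {5,7,8,9,10}→10  {6,7,8,9,10}→10
  6 left: {3,4,6,7,9,10}→6  {4,6,7,8,9,10}→15  {5,6,7,8,9,10}→20
  7 left: {3,4,6,7,8,9,10}→21  {4,5,6,7,8,9,10}→35
  8 left: {3,4,5,6,7,8,9,10}→56
  9 left: {2,3,4,5,6,7,8,9,10}→56
  placing 0:c first → 56 extensions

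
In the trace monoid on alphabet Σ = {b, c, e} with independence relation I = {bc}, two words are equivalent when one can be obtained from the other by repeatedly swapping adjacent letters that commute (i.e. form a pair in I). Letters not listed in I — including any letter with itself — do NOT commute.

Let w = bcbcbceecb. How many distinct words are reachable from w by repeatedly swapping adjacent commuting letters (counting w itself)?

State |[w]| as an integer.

40

#0=b has no predecessor
#1=c has no predecessor
#2=b depends on [0:b]
#3=c depends on [1:c]
#4=b depends on [2:b]
#5=c depends on [3:c]
#6=e depends on [4:b, 5:c]
#7=e depends on [6:e]
#8=c depends on [7:e]
#9=b depends on [7:e]
sources: [0:b, 1:c]
N(rest) = Σ N(rest − s) over sources s of rest; N(one piece) = 1:
  size 1 → [8]=1  [9]=1
  size 2 → [8,9]=2
  size 3 → [7,8,9]=2
  size 4 → [6,7,8,9]=2
  size 5 → [4,6,7,8,9]=2  [5,6,7,8,9]=2
  size 6 → [2,4,6,7,8,9]=2  [3,5,6,7,8,9]=2  [4,5,6,7,8,9]=4
  size 7 → [0,2,4,6,7,8,9]=2  [1,3,5,6,7,8,9]=2  [2,4,5,6,7,8,9]=6  [3,4,5,6,7,8,9]=6
  size 8 → [0,2,4,5,6,7,8,9]=8  [1,3,4,5,6,7,8,9]=8  [2,3,4,5,6,7,8,9]=12
  first=0(b) contributes 20
  first=1(c) contributes 20
|[w]| = 40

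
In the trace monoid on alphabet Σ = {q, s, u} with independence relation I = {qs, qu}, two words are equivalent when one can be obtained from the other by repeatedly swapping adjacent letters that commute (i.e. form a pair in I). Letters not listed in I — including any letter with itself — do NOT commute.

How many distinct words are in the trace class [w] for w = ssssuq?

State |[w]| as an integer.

6

0(s) covers ∅
1(s) covers 0:s
2(s) covers 1:s
3(s) covers 2:s
4(u) covers 3:s
5(q) covers ∅
floor of heap: 0:s, 5:q
completions by unplaced set U, small U first (add the entries for U minus each lowest piece of U):
  |U|=1: {4}:1  {5}:1
  |U|=2: {3,4}:1  {4,5}:2
  |U|=3: {2,3,4}:1  {3,4,5}:3
  |U|=4: {1,2,3,4}:1  {2,3,4,5}:4
  start at 0(s): 5
  start at 5(q): 1
sum over floor = 6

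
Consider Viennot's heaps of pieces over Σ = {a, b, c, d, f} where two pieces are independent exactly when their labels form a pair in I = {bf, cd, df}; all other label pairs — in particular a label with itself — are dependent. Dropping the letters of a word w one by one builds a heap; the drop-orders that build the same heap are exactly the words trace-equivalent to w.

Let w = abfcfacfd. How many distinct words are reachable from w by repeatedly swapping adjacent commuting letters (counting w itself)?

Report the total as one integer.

6

drop 0:a onto floor
drop 1:b onto {0:a}
drop 2:f onto {0:a}
drop 3:c onto {1:b, 2:f}
drop 4:f onto {3:c}
drop 5:a onto {4:f}
drop 6:c onto {5:a}
drop 7:f onto {6:c}
drop 8:d onto {5:a}
ground layer = {0:a}
drop-orders for the pieces not yet dropped (sum over which currently-grounded one goes next):
  1 to go: {7} 1  {8} 1
  2 to go: {6,7} 1  {7,8} 2
  3 to go: {6,7,8} 3
  4 to go: {5,6,7,8} 3
  5 to go: {4,5,6,7,8} 3
  6 to go: {3,4,5,6,7,8} 3
  7 to go: {1,3,4,5,6,7,8} 3  {2,3,4,5,6,7,8} 3
  if 0:a drops first: 6 orders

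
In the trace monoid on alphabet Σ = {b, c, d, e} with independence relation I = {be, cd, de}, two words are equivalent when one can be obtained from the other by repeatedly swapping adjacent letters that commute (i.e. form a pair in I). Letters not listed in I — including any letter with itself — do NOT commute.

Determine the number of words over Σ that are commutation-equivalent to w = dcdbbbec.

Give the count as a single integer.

15

#0=d has no predecessor
#1=c has no predecessor
#2=d depends on [0:d]
#3=b depends on [1:c, 2:d]
#4=b depends on [3:b]
#5=b depends on [4:b]
#6=e depends on [1:c]
#7=c depends on [5:b, 6:e]
sources: [0:d, 1:c]
N(rest) = Σ N(rest − s) over sources s of rest; N(one piece) = 1:
  size 1 → [7]=1
  size 2 → [5,7]=1  [6,7]=1
  size 3 → [4,5,7]=1  [5,6,7]=2
  size 4 → [3,4,5,7]=1  [4,5,6,7]=3
  size 5 → [2,3,4,5,7]=1  [3,4,5,6,7]=4
  size 6 → [0,2,3,4,5,7]=1  [1,3,4,5,6,7]=4  [2,3,4,5,6,7]=5
  first=0(d) contributes 9
  first=1(c) contributes 6
|[w]| = 15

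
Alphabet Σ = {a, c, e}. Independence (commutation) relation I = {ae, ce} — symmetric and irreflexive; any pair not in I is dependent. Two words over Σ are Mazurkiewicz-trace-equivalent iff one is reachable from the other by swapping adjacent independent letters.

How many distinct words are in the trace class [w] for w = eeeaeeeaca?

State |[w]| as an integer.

210

piece 0:e — minimal
piece 1:e rests on {0:e}
piece 2:e rests on {1:e}
piece 3:a — minimal
piece 4:e rests on {2:e}
piece 5:e rests on {4:e}
piece 6:e rests on {5:e}
piece 7:a rests on {3:a}
piece 8:c rests on {7:a}
piece 9:a rests on {8:c}
minimal pieces: {0:e, 3:a}
ways to finish when only these pieces remain (= sum over removing one remaining piece with nothing left below it):
  1 left: {6}→1  {9}→1
  2 left: {5,6}→1  {6,9}→2  {8,9}→1
  3 left: {4,5,6}→1  {5,6,9}→3  {6,8,9}→3  {7,8,9}→1
  4 left: {2,4,5,6}→1  {3,7,8,9}→1  {4,5,6,9}→4  {5,6,8,9}→6  {6,7,8,9}→4
  5 left: {1,2,4,5,6}→1  {2,4,5,6,9}→5  {3,6,7,8,9}→5  {4,5,6,8,9}→10  {5,6,7,8,9}→10
  6 left: {0,1,2,4,5,6}→1  {1,2,4,5,6,9}→6  {2,4,5,6,8,9}→15  {3,5,6,7,8,9}→15  {4,5,6,7,8,9}→20
  7 left: {0,1,2,4,5,6,9}→7  {1,2,4,5,6,8,9}→21  {2,4,5,6,7,8,9}→35  {3,4,5,6,7,8,9}→35
  8 left: {0,1,2,4,5,6,8,9}→28  {1,2,4,5,6,7,8,9}→56  {2,3,4,5,6,7,8,9}→70
  placing 0:e first → 126 extensions
  placing 3:a first → 84 extensions
total linear extensions = 210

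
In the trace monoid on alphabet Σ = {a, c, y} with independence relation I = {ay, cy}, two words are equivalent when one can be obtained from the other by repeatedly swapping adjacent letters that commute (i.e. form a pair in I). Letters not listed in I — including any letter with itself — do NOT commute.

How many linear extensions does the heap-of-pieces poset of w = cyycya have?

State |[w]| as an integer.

piece 0:c — minimal
piece 1:y — minimal
piece 2:y rests on {1:y}
piece 3:c rests on {0:c}
piece 4:y rests on {2:y}
piece 5:a rests on {3:c}
minimal pieces: {0:c, 1:y}
ways to finish when only these pieces remain (= sum over removing one remaining piece with nothing left below it):
  1 left: {4}→1  {5}→1
  2 left: {2,4}→1  {3,5}→1  {4,5}→2
  3 left: {0,3,5}→1  {1,2,4}→1  {2,4,5}→3  {3,4,5}→3
  4 left: {0,3,4,5}→4  {1,2,4,5}→4  {2,3,4,5}→6
  placing 0:c first → 10 extensions
  placing 1:y first → 10 extensions
total linear extensions = 20

20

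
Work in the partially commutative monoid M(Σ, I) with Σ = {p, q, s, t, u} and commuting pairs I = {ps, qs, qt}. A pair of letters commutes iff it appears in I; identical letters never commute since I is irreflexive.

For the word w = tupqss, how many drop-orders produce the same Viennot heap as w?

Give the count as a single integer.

piece 0:t — minimal
piece 1:u rests on {0:t}
piece 2:p rests on {1:u}
piece 3:q rests on {2:p}
piece 4:s rests on {1:u}
piece 5:s rests on {4:s}
minimal pieces: {0:t}
ways to finish when only these pieces remain (= sum over removing one remaining piece with nothing left below it):
  1 left: {3}→1  {5}→1
  2 left: {2,3}→1  {3,5}→2  {4,5}→1
  3 left: {2,3,5}→3  {3,4,5}→3
  4 left: {2,3,4,5}→6
  placing 0:t first → 6 extensions

6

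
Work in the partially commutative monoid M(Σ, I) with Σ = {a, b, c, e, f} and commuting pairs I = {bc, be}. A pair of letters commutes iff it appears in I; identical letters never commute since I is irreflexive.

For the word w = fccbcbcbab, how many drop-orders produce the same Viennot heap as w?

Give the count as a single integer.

35

piece 0:f — minimal
piece 1:c rests on {0:f}
piece 2:c rests on {1:c}
piece 3:b rests on {0:f}
piece 4:c rests on {2:c}
piece 5:b rests on {3:b}
piece 6:c rests on {4:c}
piece 7:b rests on {5:b}
piece 8:a rests on {6:c, 7:b}
piece 9:b rests on {8:a}
minimal pieces: {0:f}
ways to finish when only these pieces remain (= sum over removing one remaining piece with nothing left below it):
  1 left: {9}→1
  2 left: {8,9}→1
  3 left: {6,8,9}→1  {7,8,9}→1
  4 left: {4,6,8,9}→1  {5,7,8,9}→1  {6,7,8,9}→2
  5 left: {2,4,6,8,9}→1  {3,5,7,8,9}→1  {4,6,7,8,9}→3  {5,6,7,8,9}→3
  6 left: {1,2,4,6,8,9}→1  {2,4,6,7,8,9}→4  {3,5,6,7,8,9}→4  {4,5,6,7,8,9}→6
  7 left: {1,2,4,6,7,8,9}→5  {2,4,5,6,7,8,9}→10  {3,4,5,6,7,8,9}→10
  8 left: {1,2,4,5,6,7,8,9}→15  {2,3,4,5,6,7,8,9}→20
  placing 0:f first → 35 extensions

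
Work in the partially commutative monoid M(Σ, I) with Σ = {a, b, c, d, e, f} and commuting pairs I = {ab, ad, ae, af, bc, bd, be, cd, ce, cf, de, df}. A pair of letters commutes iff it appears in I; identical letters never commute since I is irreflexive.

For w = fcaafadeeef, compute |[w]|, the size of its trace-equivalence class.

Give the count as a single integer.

2310

drop 0:f onto floor
drop 1:c onto floor
drop 2:a onto {1:c}
drop 3:a onto {2:a}
drop 4:f onto {0:f}
drop 5:a onto {3:a}
drop 6:d onto floor
drop 7:e onto {4:f}
drop 8:e onto {7:e}
drop 9:e onto {8:e}
drop 10:f onto {9:e}
ground layer = {0:f, 1:c, 6:d}
drop-orders for the pieces not yet dropped (sum over which currently-grounded one goes next):
  1 to go: {5} 1  {6} 1  {10} 1
  2 to go: {3,5} 1  {5,6} 2  {5,10} 2  {6,10} 2  {9,10} 1
  3 to go: {2,3,5} 1  {3,5,6} 3  {3,5,10} 3  {5,6,10} 6  {5,9,10} 3  {6,9,10} 3  {8,9,10} 1
  4 to go: {1,2,3,5} 1  {2,3,5,6} 4  {2,3,5,10} 4  {3,5,6,10} 12  {3,5,9,10} 6  {5,6,9,10} 12  {5,8,9,10} 4  {6,8,9,10} 4  {7,8,9,10} 1
  5 to go: {1,2,3,5,6} 5  {1,2,3,5,10} 5  {2,3,5,6,10} 20  {2,3,5,9,10} 10  {3,5,6,9,10} 30  {3,5,8,9,10} 10  {4,7,8,9,10} 1  {5,6,8,9,10} 20  {5,7,8,9,10} 5  {6,7,8,9,10} 5
  6 to go: {0,4,7,8,9,10} 1  {1,2,3,5,6,10} 30  {1,2,3,5,9,10} 15  {2,3,5,6,9,10} 60  {2,3,5,8,9,10} 20  {3,5,6,8,9,10} 60  {3,5,7,8,9,10} 15  {4,5,7,8,9,10} 6  {4,6,7,8,9,10} 6  {5,6,7,8,9,10} 30
  7 to go: {0,4,5,7,8,9,10} 7  {0,4,6,7,8,9,10} 7  {1,2,3,5,6,9,10} 105  {1,2,3,5,8,9,10} 35  {2,3,5,6,8,9,10} 140  {2,3,5,7,8,9,10} 35  {3,4,5,7,8,9,10} 21  {3,5,6,7,8,9,10} 105  {4,5,6,7,8,9,10} 42
  8 to go: {0,3,4,5,7,8,9,10} 28  {0,4,5,6,7,8,9,10} 56  {1,2,3,5,6,8,9,10} 280  {1,2,3,5,7,8,9,10} 70  {2,3,4,5,7,8,9,10} 56  {2,3,5,6,7,8,9,10} 280  {3,4,5,6,7,8,9,10} 168
  9 to go: {0,2,3,4,5,7,8,9,10} 84  {0,3,4,5,6,7,8,9,10} 252  {1,2,3,4,5,7,8,9,10} 126  {1,2,3,5,6,7,8,9,10} 630  {2,3,4,5,6,7,8,9,10} 504
  if 0:f drops first: 1260 orders
  if 1:c drops first: 840 orders
  if 6:d drops first: 210 orders
heap linearizations: 2310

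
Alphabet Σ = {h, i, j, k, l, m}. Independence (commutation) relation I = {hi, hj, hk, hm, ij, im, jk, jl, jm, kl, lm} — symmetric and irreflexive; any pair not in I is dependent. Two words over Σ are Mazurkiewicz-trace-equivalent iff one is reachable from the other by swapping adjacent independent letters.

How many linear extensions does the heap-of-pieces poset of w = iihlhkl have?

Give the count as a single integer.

0(i) covers ∅
1(i) covers 0:i
2(h) covers ∅
3(l) covers 1:i, 2:h
4(h) covers 3:l
5(k) covers 1:i
6(l) covers 4:h
floor of heap: 0:i, 2:h
completions by unplaced set U, small U first (add the entries for U minus each lowest piece of U):
  |U|=1: {5}:1  {6}:1
  |U|=2: {4,6}:1  {5,6}:2
  |U|=3: {3,4,6}:1  {4,5,6}:3
  |U|=4: {2,3,4,6}:1  {3,4,5,6}:4
  |U|=5: {1,3,4,5,6}:4  {2,3,4,5,6}:5
  start at 0(i): 9
  start at 2(h): 4
sum over floor = 13

13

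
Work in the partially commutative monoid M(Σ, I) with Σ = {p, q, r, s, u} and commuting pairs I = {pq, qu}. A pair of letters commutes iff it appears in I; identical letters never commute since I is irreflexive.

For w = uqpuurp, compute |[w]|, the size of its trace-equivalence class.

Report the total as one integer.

5

drop 0:u onto floor
drop 1:q onto floor
drop 2:p onto {0:u}
drop 3:u onto {2:p}
drop 4:u onto {3:u}
drop 5:r onto {1:q, 4:u}
drop 6:p onto {5:r}
ground layer = {0:u, 1:q}
drop-orders for the pieces not yet dropped (sum over which currently-grounded one goes next):
  1 to go: {6} 1
  2 to go: {5,6} 1
  3 to go: {1,5,6} 1  {4,5,6} 1
  4 to go: {1,4,5,6} 2  {3,4,5,6} 1
  5 to go: {1,3,4,5,6} 3  {2,3,4,5,6} 1
  if 0:u drops first: 4 orders
  if 1:q drops first: 1 orders
heap linearizations: 5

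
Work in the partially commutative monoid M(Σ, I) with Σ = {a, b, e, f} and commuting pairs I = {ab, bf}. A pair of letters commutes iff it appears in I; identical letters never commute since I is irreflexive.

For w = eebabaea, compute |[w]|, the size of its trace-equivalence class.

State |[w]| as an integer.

6

0(e) covers ∅
1(e) covers 0:e
2(b) covers 1:e
3(a) covers 1:e
4(b) covers 2:b
5(a) covers 3:a
6(e) covers 4:b, 5:a
7(a) covers 6:e
floor of heap: 0:e
completions by unplaced set U, small U first (add the entries for U minus each lowest piece of U):
  |U|=1: {7}:1
  |U|=2: {6,7}:1
  |U|=3: {4,6,7}:1  {5,6,7}:1
  |U|=4: {2,4,6,7}:1  {3,5,6,7}:1  {4,5,6,7}:2
  |U|=5: {2,4,5,6,7}:3  {3,4,5,6,7}:3
  |U|=6: {2,3,4,5,6,7}:6
  start at 0(e): 6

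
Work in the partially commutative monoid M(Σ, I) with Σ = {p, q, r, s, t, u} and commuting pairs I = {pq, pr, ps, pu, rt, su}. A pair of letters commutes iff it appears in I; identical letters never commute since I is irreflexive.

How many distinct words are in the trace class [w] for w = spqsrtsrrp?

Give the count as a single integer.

drop 0:s onto floor
drop 1:p onto floor
drop 2:q onto {0:s}
drop 3:s onto {2:q}
drop 4:r onto {3:s}
drop 5:t onto {1:p, 3:s}
drop 6:s onto {4:r, 5:t}
drop 7:r onto {6:s}
drop 8:r onto {7:r}
drop 9:p onto {5:t}
ground layer = {0:s, 1:p}
drop-orders for the pieces not yet dropped (sum over which currently-grounded one goes next):
  1 to go: {8} 1  {9} 1
  2 to go: {7,8} 1  {8,9} 2
  3 to go: {6,7,8} 1  {7,8,9} 3
  4 to go: {4,6,7,8} 1  {6,7,8,9} 4
  5 to go: {4,6,7,8,9} 5  {5,6,7,8,9} 4
  6 to go: {1,5,6,7,8,9} 4  {4,5,6,7,8,9} 9
  7 to go: {1,4,5,6,7,8,9} 13  {3,4,5,6,7,8,9} 9
  8 to go: {1,3,4,5,6,7,8,9} 22  {2,3,4,5,6,7,8,9} 9
  if 0:s drops first: 31 orders
  if 1:p drops first: 9 orders
heap linearizations: 40

40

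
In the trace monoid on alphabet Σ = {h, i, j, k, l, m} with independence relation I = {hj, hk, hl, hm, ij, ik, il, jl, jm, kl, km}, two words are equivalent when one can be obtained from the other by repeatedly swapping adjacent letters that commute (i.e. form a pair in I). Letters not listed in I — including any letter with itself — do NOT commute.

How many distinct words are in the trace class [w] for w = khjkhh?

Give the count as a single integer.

drop 0:k onto floor
drop 1:h onto floor
drop 2:j onto {0:k}
drop 3:k onto {2:j}
drop 4:h onto {1:h}
drop 5:h onto {4:h}
ground layer = {0:k, 1:h}
drop-orders for the pieces not yet dropped (sum over which currently-grounded one goes next):
  1 to go: {3} 1  {5} 1
  2 to go: {2,3} 1  {3,5} 2  {4,5} 1
  3 to go: {0,2,3} 1  {1,4,5} 1  {2,3,5} 3  {3,4,5} 3
  4 to go: {0,2,3,5} 4  {1,3,4,5} 4  {2,3,4,5} 6
  if 0:k drops first: 10 orders
  if 1:h drops first: 10 orders
heap linearizations: 20

20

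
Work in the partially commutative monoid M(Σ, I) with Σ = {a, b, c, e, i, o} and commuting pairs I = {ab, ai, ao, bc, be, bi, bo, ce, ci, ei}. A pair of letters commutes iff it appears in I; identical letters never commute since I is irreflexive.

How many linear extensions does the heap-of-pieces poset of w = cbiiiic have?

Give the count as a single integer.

105

0(c) covers ∅
1(b) covers ∅
2(i) covers ∅
3(i) covers 2:i
4(i) covers 3:i
5(i) covers 4:i
6(c) covers 0:c
floor of heap: 0:c, 1:b, 2:i
completions by unplaced set U, small U first (add the entries for U minus each lowest piece of U):
  |U|=1: {1}:1  {5}:1  {6}:1
  |U|=2: {0,6}:1  {1,5}:2  {1,6}:2  {4,5}:1  {5,6}:2
  |U|=3: {0,1,6}:3  {0,5,6}:3  {1,4,5}:3  {1,5,6}:6  {3,4,5}:1  {4,5,6}:3
  |U|=4: {0,1,5,6}:12  {0,4,5,6}:6  {1,3,4,5}:4  {1,4,5,6}:12  {2,3,4,5}:1  {3,4,5,6}:4
  |U|=5: {0,1,4,5,6}:30  {0,3,4,5,6}:10  {1,2,3,4,5}:5  {1,3,4,5,6}:20  {2,3,4,5,6}:5
  start at 0(c): 30
  start at 1(b): 15
  start at 2(i): 60
sum over floor = 105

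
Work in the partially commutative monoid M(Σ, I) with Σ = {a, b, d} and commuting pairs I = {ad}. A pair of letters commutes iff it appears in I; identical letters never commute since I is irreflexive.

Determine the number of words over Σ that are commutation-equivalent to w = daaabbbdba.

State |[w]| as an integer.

0(d) covers ∅
1(a) covers ∅
2(a) covers 1:a
3(a) covers 2:a
4(b) covers 0:d, 3:a
5(b) covers 4:b
6(b) covers 5:b
7(d) covers 6:b
8(b) covers 7:d
9(a) covers 8:b
floor of heap: 0:d, 1:a
completions by unplaced set U, small U first (add the entries for U minus each lowest piece of U):
  |U|=1: {9}:1
  |U|=2: {8,9}:1
  |U|=3: {7,8,9}:1
  |U|=4: {6,7,8,9}:1
  |U|=5: {5,6,7,8,9}:1
  |U|=6: {4,5,6,7,8,9}:1
  |U|=7: {0,4,5,6,7,8,9}:1  {3,4,5,6,7,8,9}:1
  |U|=8: {0,3,4,5,6,7,8,9}:2  {2,3,4,5,6,7,8,9}:1
  start at 0(d): 1
  start at 1(a): 3
sum over floor = 4

4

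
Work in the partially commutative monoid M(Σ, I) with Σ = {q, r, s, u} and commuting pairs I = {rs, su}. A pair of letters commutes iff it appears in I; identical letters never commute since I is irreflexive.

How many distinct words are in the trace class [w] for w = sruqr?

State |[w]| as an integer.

drop 0:s onto floor
drop 1:r onto floor
drop 2:u onto {1:r}
drop 3:q onto {0:s, 2:u}
drop 4:r onto {3:q}
ground layer = {0:s, 1:r}
drop-orders for the pieces not yet dropped (sum over which currently-grounded one goes next):
  1 to go: {4} 1
  2 to go: {3,4} 1
  3 to go: {0,3,4} 1  {2,3,4} 1
  if 0:s drops first: 1 orders
  if 1:r drops first: 2 orders
heap linearizations: 3

3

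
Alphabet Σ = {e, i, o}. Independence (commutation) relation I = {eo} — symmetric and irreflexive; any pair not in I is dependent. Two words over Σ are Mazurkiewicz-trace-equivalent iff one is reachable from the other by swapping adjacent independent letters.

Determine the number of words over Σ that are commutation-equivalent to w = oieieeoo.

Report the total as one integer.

drop 0:o onto floor
drop 1:i onto {0:o}
drop 2:e onto {1:i}
drop 3:i onto {2:e}
drop 4:e onto {3:i}
drop 5:e onto {4:e}
drop 6:o onto {3:i}
drop 7:o onto {6:o}
ground layer = {0:o}
drop-orders for the pieces not yet dropped (sum over which currently-grounded one goes next):
  1 to go: {5} 1  {7} 1
  2 to go: {4,5} 1  {5,7} 2  {6,7} 1
  3 to go: {4,5,7} 3  {5,6,7} 3
  4 to go: {4,5,6,7} 6
  5 to go: {3,4,5,6,7} 6
  6 to go: {2,3,4,5,6,7} 6
  if 0:o drops first: 6 orders

6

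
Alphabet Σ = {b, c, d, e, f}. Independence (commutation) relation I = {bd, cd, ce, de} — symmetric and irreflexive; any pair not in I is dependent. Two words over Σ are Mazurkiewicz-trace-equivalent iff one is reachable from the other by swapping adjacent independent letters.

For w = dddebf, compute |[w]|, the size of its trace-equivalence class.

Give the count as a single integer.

10

#0=d has no predecessor
#1=d depends on [0:d]
#2=d depends on [1:d]
#3=e has no predecessor
#4=b depends on [3:e]
#5=f depends on [2:d, 4:b]
sources: [0:d, 3:e]
N(rest) = Σ N(rest − s) over sources s of rest; N(one piece) = 1:
  size 1 → [5]=1
  size 2 → [2,5]=1  [4,5]=1
  size 3 → [1,2,5]=1  [2,4,5]=2  [3,4,5]=1
  size 4 → [0,1,2,5]=1  [1,2,4,5]=3  [2,3,4,5]=3
  first=0(d) contributes 6
  first=3(e) contributes 4
|[w]| = 10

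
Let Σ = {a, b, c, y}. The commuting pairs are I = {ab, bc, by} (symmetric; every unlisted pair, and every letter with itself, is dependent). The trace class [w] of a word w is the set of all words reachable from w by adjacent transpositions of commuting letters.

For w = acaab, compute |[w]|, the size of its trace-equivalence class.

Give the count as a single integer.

0(a) covers ∅
1(c) covers 0:a
2(a) covers 1:c
3(a) covers 2:a
4(b) covers ∅
floor of heap: 0:a, 4:b
completions by unplaced set U, small U first (add the entries for U minus each lowest piece of U):
  |U|=1: {3}:1  {4}:1
  |U|=2: {2,3}:1  {3,4}:2
  |U|=3: {1,2,3}:1  {2,3,4}:3
  start at 0(a): 4
  start at 4(b): 1
sum over floor = 5

5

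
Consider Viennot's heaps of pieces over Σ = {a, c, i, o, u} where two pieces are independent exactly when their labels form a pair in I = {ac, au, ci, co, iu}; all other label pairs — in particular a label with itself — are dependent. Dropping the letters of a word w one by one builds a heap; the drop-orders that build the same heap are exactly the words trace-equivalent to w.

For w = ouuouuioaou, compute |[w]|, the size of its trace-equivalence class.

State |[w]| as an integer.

3

drop 0:o onto floor
drop 1:u onto {0:o}
drop 2:u onto {1:u}
drop 3:o onto {2:u}
drop 4:u onto {3:o}
drop 5:u onto {4:u}
drop 6:i onto {3:o}
drop 7:o onto {5:u, 6:i}
drop 8:a onto {7:o}
drop 9:o onto {8:a}
drop 10:u onto {9:o}
ground layer = {0:o}
drop-orders for the pieces not yet dropped (sum over which currently-grounded one goes next):
  1 to go: {10} 1
  2 to go: {9,10} 1
  3 to go: {8,9,10} 1
  4 to go: {7,8,9,10} 1
  5 to go: {5,7,8,9,10} 1  {6,7,8,9,10} 1
  6 to go: {4,5,7,8,9,10} 1  {5,6,7,8,9,10} 2
  7 to go: {4,5,6,7,8,9,10} 3
  8 to go: {3,4,5,6,7,8,9,10} 3
  9 to go: {2,3,4,5,6,7,8,9,10} 3
  if 0:o drops first: 3 orders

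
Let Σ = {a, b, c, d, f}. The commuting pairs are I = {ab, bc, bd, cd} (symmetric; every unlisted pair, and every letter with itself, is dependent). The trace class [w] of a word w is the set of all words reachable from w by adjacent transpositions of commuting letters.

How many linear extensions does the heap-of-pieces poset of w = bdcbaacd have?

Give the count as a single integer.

112

0(b) covers ∅
1(d) covers ∅
2(c) covers ∅
3(b) covers 0:b
4(a) covers 1:d, 2:c
5(a) covers 4:a
6(c) covers 5:a
7(d) covers 5:a
floor of heap: 0:b, 1:d, 2:c
completions by unplaced set U, small U first (add the entries for U minus each lowest piece of U):
  |U|=1: {3}:1  {6}:1  {7}:1
  |U|=2: {0,3}:1  {3,6}:2  {3,7}:2  {6,7}:2
  |U|=3: {0,3,6}:3  {0,3,7}:3  {3,6,7}:6  {5,6,7}:2
  |U|=4: {0,3,6,7}:12  {3,5,6,7}:8  {4,5,6,7}:2
  |U|=5: {0,3,5,6,7}:20  {1,4,5,6,7}:2  {2,4,5,6,7}:2  {3,4,5,6,7}:10
  |U|=6: {0,3,4,5,6,7}:30  {1,2,4,5,6,7}:4  {1,3,4,5,6,7}:12  {2,3,4,5,6,7}:12
  start at 0(b): 28
  start at 1(d): 42
  start at 2(c): 42
sum over floor = 112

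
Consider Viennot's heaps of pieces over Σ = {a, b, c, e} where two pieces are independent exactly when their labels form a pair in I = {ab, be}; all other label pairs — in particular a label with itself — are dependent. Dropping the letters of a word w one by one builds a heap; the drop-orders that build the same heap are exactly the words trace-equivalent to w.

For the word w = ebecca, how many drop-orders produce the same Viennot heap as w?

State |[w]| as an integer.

drop 0:e onto floor
drop 1:b onto floor
drop 2:e onto {0:e}
drop 3:c onto {1:b, 2:e}
drop 4:c onto {3:c}
drop 5:a onto {4:c}
ground layer = {0:e, 1:b}
drop-orders for the pieces not yet dropped (sum over which currently-grounded one goes next):
  1 to go: {5} 1
  2 to go: {4,5} 1
  3 to go: {3,4,5} 1
  4 to go: {1,3,4,5} 1  {2,3,4,5} 1
  if 0:e drops first: 2 orders
  if 1:b drops first: 1 orders
heap linearizations: 3

3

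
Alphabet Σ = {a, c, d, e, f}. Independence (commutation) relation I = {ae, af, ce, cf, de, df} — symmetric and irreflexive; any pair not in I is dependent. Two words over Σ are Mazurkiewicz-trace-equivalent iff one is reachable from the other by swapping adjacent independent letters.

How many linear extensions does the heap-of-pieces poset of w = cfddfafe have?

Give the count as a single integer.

70

#0=c has no predecessor
#1=f has no predecessor
#2=d depends on [0:c]
#3=d depends on [2:d]
#4=f depends on [1:f]
#5=a depends on [3:d]
#6=f depends on [4:f]
#7=e depends on [6:f]
sources: [0:c, 1:f]
N(rest) = Σ N(rest − s) over sources s of rest; N(one piece) = 1:
  size 1 → [5]=1  [7]=1
  size 2 → [3,5]=1  [5,7]=2  [6,7]=1
  size 3 → [2,3,5]=1  [3,5,7]=3  [4,6,7]=1  [5,6,7]=3
  size 4 → [0,2,3,5]=1  [1,4,6,7]=1  [2,3,5,7]=4  [3,5,6,7]=6  [4,5,6,7]=4
  size 5 → [0,2,3,5,7]=5  [1,4,5,6,7]=5  [2,3,5,6,7]=10  [3,4,5,6,7]=10
  size 6 → [0,2,3,5,6,7]=15  [1,3,4,5,6,7]=15  [2,3,4,5,6,7]=20
  first=0(c) contributes 35
  first=1(f) contributes 35
|[w]| = 70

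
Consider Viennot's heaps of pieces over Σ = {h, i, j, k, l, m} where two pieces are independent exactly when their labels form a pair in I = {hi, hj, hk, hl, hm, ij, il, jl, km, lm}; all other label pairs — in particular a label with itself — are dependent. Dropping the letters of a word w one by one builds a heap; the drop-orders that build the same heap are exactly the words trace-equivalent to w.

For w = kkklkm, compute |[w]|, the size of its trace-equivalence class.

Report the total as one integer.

6

#0=k has no predecessor
#1=k depends on [0:k]
#2=k depends on [1:k]
#3=l depends on [2:k]
#4=k depends on [3:l]
#5=m has no predecessor
sources: [0:k, 5:m]
N(rest) = Σ N(rest − s) over sources s of rest; N(one piece) = 1:
  size 1 → [4]=1  [5]=1
  size 2 → [3,4]=1  [4,5]=2
  size 3 → [2,3,4]=1  [3,4,5]=3
  size 4 → [1,2,3,4]=1  [2,3,4,5]=4
  first=0(k) contributes 5
  first=5(m) contributes 1
|[w]| = 6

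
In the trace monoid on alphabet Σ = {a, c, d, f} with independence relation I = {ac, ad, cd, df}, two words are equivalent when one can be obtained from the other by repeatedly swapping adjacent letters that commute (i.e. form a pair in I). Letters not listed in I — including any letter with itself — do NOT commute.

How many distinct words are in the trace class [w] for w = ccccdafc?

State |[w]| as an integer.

drop 0:c onto floor
drop 1:c onto {0:c}
drop 2:c onto {1:c}
drop 3:c onto {2:c}
drop 4:d onto floor
drop 5:a onto floor
drop 6:f onto {3:c, 5:a}
drop 7:c onto {6:f}
ground layer = {0:c, 4:d, 5:a}
drop-orders for the pieces not yet dropped (sum over which currently-grounded one goes next):
  1 to go: {4} 1  {7} 1
  2 to go: {4,7} 2  {6,7} 1
  3 to go: {3,6,7} 1  {4,6,7} 3  {5,6,7} 1
  4 to go: {2,3,6,7} 1  {3,4,6,7} 4  {3,5,6,7} 2  {4,5,6,7} 4
  5 to go: {1,2,3,6,7} 1  {2,3,4,6,7} 5  {2,3,5,6,7} 3  {3,4,5,6,7} 10
  6 to go: {0,1,2,3,6,7} 1  {1,2,3,4,6,7} 6  {1,2,3,5,6,7} 4  {2,3,4,5,6,7} 18
  if 0:c drops first: 28 orders
  if 4:d drops first: 5 orders
  if 5:a drops first: 7 orders
heap linearizations: 40

40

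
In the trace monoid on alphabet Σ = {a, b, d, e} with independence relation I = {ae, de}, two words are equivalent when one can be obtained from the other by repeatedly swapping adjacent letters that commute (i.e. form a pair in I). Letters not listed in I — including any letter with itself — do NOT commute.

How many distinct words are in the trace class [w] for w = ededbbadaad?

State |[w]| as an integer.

6

#0=e has no predecessor
#1=d has no predecessor
#2=e depends on [0:e]
#3=d depends on [1:d]
#4=b depends on [2:e, 3:d]
#5=b depends on [4:b]
#6=a depends on [5:b]
#7=d depends on [6:a]
#8=a depends on [7:d]
#9=a depends on [8:a]
#10=d depends on [9:a]
sources: [0:e, 1:d]
N(rest) = Σ N(rest − s) over sources s of rest; N(one piece) = 1:
  size 1 → [10]=1
  size 2 → [9,10]=1
  size 3 → [8,9,10]=1
  size 4 → [7,8,9,10]=1
  size 5 → [6,7,8,9,10]=1
  size 6 → [5,6,7,8,9,10]=1
  size 7 → [4,5,6,7,8,9,10]=1
  size 8 → [2,4,5,6,7,8,9,10]=1  [3,4,5,6,7,8,9,10]=1
  size 9 → [0,2,4,5,6,7,8,9,10]=1  [1,3,4,5,6,7,8,9,10]=1  [2,3,4,5,6,7,8,9,10]=2
  first=0(e) contributes 3
  first=1(d) contributes 3
|[w]| = 6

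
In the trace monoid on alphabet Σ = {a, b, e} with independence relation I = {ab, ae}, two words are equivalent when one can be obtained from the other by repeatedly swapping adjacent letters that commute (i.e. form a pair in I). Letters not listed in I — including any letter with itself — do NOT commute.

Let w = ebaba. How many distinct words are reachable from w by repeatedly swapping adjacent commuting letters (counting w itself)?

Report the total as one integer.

10

0(e) covers ∅
1(b) covers 0:e
2(a) covers ∅
3(b) covers 1:b
4(a) covers 2:a
floor of heap: 0:e, 2:a
completions by unplaced set U, small U first (add the entries for U minus each lowest piece of U):
  |U|=1: {3}:1  {4}:1
  |U|=2: {1,3}:1  {2,4}:1  {3,4}:2
  |U|=3: {0,1,3}:1  {1,3,4}:3  {2,3,4}:3
  start at 0(e): 6
  start at 2(a): 4
sum over floor = 10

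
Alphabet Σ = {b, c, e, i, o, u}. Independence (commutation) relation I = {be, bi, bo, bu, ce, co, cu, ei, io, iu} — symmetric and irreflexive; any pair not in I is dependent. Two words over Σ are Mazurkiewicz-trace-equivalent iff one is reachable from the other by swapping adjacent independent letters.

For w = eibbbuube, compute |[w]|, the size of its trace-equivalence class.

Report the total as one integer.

630

piece 0:e — minimal
piece 1:i — minimal
piece 2:b — minimal
piece 3:b rests on {2:b}
piece 4:b rests on {3:b}
piece 5:u rests on {0:e}
piece 6:u rests on {5:u}
piece 7:b rests on {4:b}
piece 8:e rests on {6:u}
minimal pieces: {0:e, 1:i, 2:b}
ways to finish when only these pieces remain (= sum over removing one remaining piece with nothing left below it):
  1 left: {1}→1  {7}→1  {8}→1
  2 left: {1,7}→2  {1,8}→2  {4,7}→1  {6,8}→1  {7,8}→2
  3 left: {1,4,7}→3  {1,6,8}→3  {1,7,8}→6  {3,4,7}→1  {4,7,8}→3  {5,6,8}→1  {6,7,8}→3
  4 left: {0,5,6,8}→1  {1,3,4,7}→4  {1,4,7,8}→12  {1,5,6,8}→4  {1,6,7,8}→12  {2,3,4,7}→1  {3,4,7,8}→4  {4,6,7,8}→6  {5,6,7,8}→4
  5 left: {0,1,5,6,8}→5  {0,5,6,7,8}→5  {1,2,3,4,7}→5  {1,3,4,7,8}→20  {1,4,6,7,8}→30  {1,5,6,7,8}→20  {2,3,4,7,8}→5  {3,4,6,7,8}→10  {4,5,6,7,8}→10
  6 left: {0,1,5,6,7,8}→30  {0,4,5,6,7,8}→15  {1,2,3,4,7,8}→30  {1,3,4,6,7,8}→60  {1,4,5,6,7,8}→60  {2,3,4,6,7,8}→15  {3,4,5,6,7,8}→20
  7 left: {0,1,4,5,6,7,8}→105  {0,3,4,5,6,7,8}→35  {1,2,3,4,6,7,8}→105  {1,3,4,5,6,7,8}→140  {2,3,4,5,6,7,8}→35
  placing 0:e first → 280 extensions
  placing 1:i first → 70 extensions
  placing 2:b first → 280 extensions
total linear extensions = 630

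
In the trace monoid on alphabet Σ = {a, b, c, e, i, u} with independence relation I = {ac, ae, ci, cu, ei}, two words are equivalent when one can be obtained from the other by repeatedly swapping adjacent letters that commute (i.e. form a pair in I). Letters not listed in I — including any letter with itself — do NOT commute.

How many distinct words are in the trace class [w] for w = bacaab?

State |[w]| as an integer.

4

#0=b has no predecessor
#1=a depends on [0:b]
#2=c depends on [0:b]
#3=a depends on [1:a]
#4=a depends on [3:a]
#5=b depends on [2:c, 4:a]
sources: [0:b]
N(rest) = Σ N(rest − s) over sources s of rest; N(one piece) = 1:
  size 1 → [5]=1
  size 2 → [2,5]=1  [4,5]=1
  size 3 → [2,4,5]=2  [3,4,5]=1
  size 4 → [1,3,4,5]=1  [2,3,4,5]=3
  first=0(b) contributes 4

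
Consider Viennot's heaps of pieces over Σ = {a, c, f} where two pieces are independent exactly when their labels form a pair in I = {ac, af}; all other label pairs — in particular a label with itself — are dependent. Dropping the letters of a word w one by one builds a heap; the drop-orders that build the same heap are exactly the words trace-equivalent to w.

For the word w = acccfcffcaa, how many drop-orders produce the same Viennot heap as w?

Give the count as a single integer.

165

piece 0:a — minimal
piece 1:c — minimal
piece 2:c rests on {1:c}
piece 3:c rests on {2:c}
piece 4:f rests on {3:c}
piece 5:c rests on {4:f}
piece 6:f rests on {5:c}
piece 7:f rests on {6:f}
piece 8:c rests on {7:f}
piece 9:a rests on {0:a}
piece 10:a rests on {9:a}
minimal pieces: {0:a, 1:c}
ways to finish when only these pieces remain (= sum over removing one remaining piece with nothing left below it):
  1 left: {8}→1  {10}→1
  2 left: {7,8}→1  {8,10}→2  {9,10}→1
  3 left: {0,9,10}→1  {6,7,8}→1  {7,8,10}→3  {8,9,10}→3
  4 left: {0,8,9,10}→4  {5,6,7,8}→1  {6,7,8,10}→4  {7,8,9,10}→6
  5 left: {0,7,8,9,10}→10  {4,5,6,7,8}→1  {5,6,7,8,10}→5  {6,7,8,9,10}→10
  6 left: {0,6,7,8,9,10}→20  {3,4,5,6,7,8}→1  {4,5,6,7,8,10}→6  {5,6,7,8,9,10}→15
  7 left: {0,5,6,7,8,9,10}→35  {2,3,4,5,6,7,8}→1  {3,4,5,6,7,8,10}→7  {4,5,6,7,8,9,10}→21
  8 left: {0,4,5,6,7,8,9,10}→56  {1,2,3,4,5,6,7,8}→1  {2,3,4,5,6,7,8,10}→8  {3,4,5,6,7,8,9,10}→28
  9 left: {0,3,4,5,6,7,8,9,10}→84  {1,2,3,4,5,6,7,8,10}→9  {2,3,4,5,6,7,8,9,10}→36
  placing 0:a first → 45 extensions
  placing 1:c first → 120 extensions
total linear extensions = 165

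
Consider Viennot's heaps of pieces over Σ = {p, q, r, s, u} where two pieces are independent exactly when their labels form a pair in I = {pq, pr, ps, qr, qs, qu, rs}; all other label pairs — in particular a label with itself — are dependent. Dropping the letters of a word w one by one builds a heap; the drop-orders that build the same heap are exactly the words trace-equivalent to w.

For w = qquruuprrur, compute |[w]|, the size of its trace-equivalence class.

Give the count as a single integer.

165

piece 0:q — minimal
piece 1:q rests on {0:q}
piece 2:u — minimal
piece 3:r rests on {2:u}
piece 4:u rests on {3:r}
piece 5:u rests on {4:u}
piece 6:p rests on {5:u}
piece 7:r rests on {5:u}
piece 8:r rests on {7:r}
piece 9:u rests on {6:p, 8:r}
piece 10:r rests on {9:u}
minimal pieces: {0:q, 2:u}
ways to finish when only these pieces remain (= sum over removing one remaining piece with nothing left below it):
  1 left: {1}→1  {10}→1
  2 left: {0,1}→1  {1,10}→2  {9,10}→1
  3 left: {0,1,10}→3  {1,9,10}→3  {6,9,10}→1  {8,9,10}→1
  4 left: {0,1,9,10}→6  {1,6,9,10}→4  {1,8,9,10}→4  {6,8,9,10}→2  {7,8,9,10}→1
  5 left: {0,1,6,9,10}→10  {0,1,8,9,10}→10  {1,6,8,9,10}→10  {1,7,8,9,10}→5  {6,7,8,9,10}→3
  6 left: {0,1,6,8,9,10}→30  {0,1,7,8,9,10}→15  {1,6,7,8,9,10}→18  {5,6,7,8,9,10}→3
  7 left: {0,1,6,7,8,9,10}→63  {1,5,6,7,8,9,10}→21  {4,5,6,7,8,9,10}→3
  8 left: {0,1,5,6,7,8,9,10}→84  {1,4,5,6,7,8,9,10}→24  {3,4,5,6,7,8,9,10}→3
  9 left: {0,1,4,5,6,7,8,9,10}→108  {1,3,4,5,6,7,8,9,10}→27  {2,3,4,5,6,7,8,9,10}→3
  placing 0:q first → 30 extensions
  placing 2:u first → 135 extensions
total linear extensions = 165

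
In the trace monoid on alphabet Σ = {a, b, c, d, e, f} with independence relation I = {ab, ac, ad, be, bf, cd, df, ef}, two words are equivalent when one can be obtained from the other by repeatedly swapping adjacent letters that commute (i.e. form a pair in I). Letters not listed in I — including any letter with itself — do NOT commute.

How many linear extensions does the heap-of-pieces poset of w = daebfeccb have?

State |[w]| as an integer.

piece 0:d — minimal
piece 1:a — minimal
piece 2:e rests on {0:d, 1:a}
piece 3:b rests on {0:d}
piece 4:f rests on {1:a}
piece 5:e rests on {2:e}
piece 6:c rests on {3:b, 4:f, 5:e}
piece 7:c rests on {6:c}
piece 8:b rests on {7:c}
minimal pieces: {0:d, 1:a}
ways to finish when only these pieces remain (= sum over removing one remaining piece with nothing left below it):
  1 left: {8}→1
  2 left: {7,8}→1
  3 left: {6,7,8}→1
  4 left: {3,6,7,8}→1  {4,6,7,8}→1  {5,6,7,8}→1
  5 left: {2,5,6,7,8}→1  {3,4,6,7,8}→2  {3,5,6,7,8}→2  {4,5,6,7,8}→2
  6 left: {2,3,5,6,7,8}→3  {2,4,5,6,7,8}→3  {3,4,5,6,7,8}→6
  7 left: {0,2,3,5,6,7,8}→3  {1,2,4,5,6,7,8}→3  {2,3,4,5,6,7,8}→12
  placing 0:d first → 15 extensions
  placing 1:a first → 15 extensions
total linear extensions = 30

30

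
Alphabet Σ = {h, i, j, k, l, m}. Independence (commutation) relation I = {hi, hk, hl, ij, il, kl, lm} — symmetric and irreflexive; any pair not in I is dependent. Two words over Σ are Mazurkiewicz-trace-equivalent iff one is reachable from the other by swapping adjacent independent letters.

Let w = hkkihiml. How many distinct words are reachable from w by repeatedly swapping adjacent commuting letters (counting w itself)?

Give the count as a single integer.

#0=h has no predecessor
#1=k has no predecessor
#2=k depends on [1:k]
#3=i depends on [2:k]
#4=h depends on [0:h]
#5=i depends on [3:i]
#6=m depends on [4:h, 5:i]
#7=l has no predecessor
sources: [0:h, 1:k, 7:l]
N(rest) = Σ N(rest − s) over sources s of rest; N(one piece) = 1:
  size 1 → [6]=1  [7]=1
  size 2 → [4,6]=1  [5,6]=1  [6,7]=2
  size 3 → [0,4,6]=1  [3,5,6]=1  [4,5,6]=2  [4,6,7]=3  [5,6,7]=3
  size 4 → [0,4,5,6]=3  [0,4,6,7]=4  [2,3,5,6]=1  [3,4,5,6]=3  [3,5,6,7]=4  [4,5,6,7]=8
  size 5 → [0,3,4,5,6]=6  [0,4,5,6,7]=15  [1,2,3,5,6]=1  [2,3,4,5,6]=4  [2,3,5,6,7]=5  [3,4,5,6,7]=15
  size 6 → [0,2,3,4,5,6]=10  [0,3,4,5,6,7]=36  [1,2,3,4,5,6]=5  [1,2,3,5,6,7]=6  [2,3,4,5,6,7]=24
  first=0(h) contributes 35
  first=1(k) contributes 70
  first=7(l) contributes 15
|[w]| = 120

120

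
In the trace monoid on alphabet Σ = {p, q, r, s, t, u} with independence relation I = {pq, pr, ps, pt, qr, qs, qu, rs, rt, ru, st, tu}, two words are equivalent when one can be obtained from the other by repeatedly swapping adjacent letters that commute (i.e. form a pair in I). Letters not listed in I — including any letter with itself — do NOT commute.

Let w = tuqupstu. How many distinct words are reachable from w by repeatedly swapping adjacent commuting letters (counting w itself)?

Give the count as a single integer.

drop 0:t onto floor
drop 1:u onto floor
drop 2:q onto {0:t}
drop 3:u onto {1:u}
drop 4:p onto {3:u}
drop 5:s onto {3:u}
drop 6:t onto {2:q}
drop 7:u onto {4:p, 5:s}
ground layer = {0:t, 1:u}
drop-orders for the pieces not yet dropped (sum over which currently-grounded one goes next):
  1 to go: {6} 1  {7} 1
  2 to go: {2,6} 1  {4,7} 1  {5,7} 1  {6,7} 2
  3 to go: {0,2,6} 1  {2,6,7} 3  {4,5,7} 2  {4,6,7} 3  {5,6,7} 3
  4 to go: {0,2,6,7} 4  {2,4,6,7} 6  {2,5,6,7} 6  {3,4,5,7} 2  {4,5,6,7} 8
  5 to go: {0,2,4,6,7} 10  {0,2,5,6,7} 10  {1,3,4,5,7} 2  {2,4,5,6,7} 20  {3,4,5,6,7} 10
  6 to go: {0,2,4,5,6,7} 40  {1,3,4,5,6,7} 12  {2,3,4,5,6,7} 30
  if 0:t drops first: 42 orders
  if 1:u drops first: 70 orders
heap linearizations: 112

112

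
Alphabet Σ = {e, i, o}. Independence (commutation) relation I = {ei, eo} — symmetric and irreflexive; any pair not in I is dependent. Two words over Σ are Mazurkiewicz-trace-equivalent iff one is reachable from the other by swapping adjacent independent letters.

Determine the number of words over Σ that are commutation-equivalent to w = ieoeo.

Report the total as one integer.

#0=i has no predecessor
#1=e has no predecessor
#2=o depends on [0:i]
#3=e depends on [1:e]
#4=o depends on [2:o]
sources: [0:i, 1:e]
N(rest) = Σ N(rest − s) over sources s of rest; N(one piece) = 1:
  size 1 → [3]=1  [4]=1
  size 2 → [1,3]=1  [2,4]=1  [3,4]=2
  size 3 → [0,2,4]=1  [1,3,4]=3  [2,3,4]=3
  first=0(i) contributes 6
  first=1(e) contributes 4
|[w]| = 10

10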